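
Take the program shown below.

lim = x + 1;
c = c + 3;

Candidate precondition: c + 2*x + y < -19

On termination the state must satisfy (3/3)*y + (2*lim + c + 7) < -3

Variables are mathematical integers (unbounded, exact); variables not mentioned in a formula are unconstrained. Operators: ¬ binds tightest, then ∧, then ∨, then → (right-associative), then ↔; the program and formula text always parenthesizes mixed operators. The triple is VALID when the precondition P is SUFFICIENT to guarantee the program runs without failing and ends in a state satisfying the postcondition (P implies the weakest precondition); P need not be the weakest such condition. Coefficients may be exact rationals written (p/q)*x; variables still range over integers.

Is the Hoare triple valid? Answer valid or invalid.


Working backward. After the program, the postcondition (3/3)*y + (2*lim + c + 7) < -3 must hold; in canonical form it is c + 2*lim + y < -10.
Before c := c + 3: c + 2*lim + y < -13
Before lim := x + 1: c + 2*x + y < -15
The weakest precondition is c + 2*x + y < -15.
Check whether c + 2*x + y < -19 implies it.
Every state satisfying the precondition satisfies the weakest precondition: the implication holds.
Answer: valid


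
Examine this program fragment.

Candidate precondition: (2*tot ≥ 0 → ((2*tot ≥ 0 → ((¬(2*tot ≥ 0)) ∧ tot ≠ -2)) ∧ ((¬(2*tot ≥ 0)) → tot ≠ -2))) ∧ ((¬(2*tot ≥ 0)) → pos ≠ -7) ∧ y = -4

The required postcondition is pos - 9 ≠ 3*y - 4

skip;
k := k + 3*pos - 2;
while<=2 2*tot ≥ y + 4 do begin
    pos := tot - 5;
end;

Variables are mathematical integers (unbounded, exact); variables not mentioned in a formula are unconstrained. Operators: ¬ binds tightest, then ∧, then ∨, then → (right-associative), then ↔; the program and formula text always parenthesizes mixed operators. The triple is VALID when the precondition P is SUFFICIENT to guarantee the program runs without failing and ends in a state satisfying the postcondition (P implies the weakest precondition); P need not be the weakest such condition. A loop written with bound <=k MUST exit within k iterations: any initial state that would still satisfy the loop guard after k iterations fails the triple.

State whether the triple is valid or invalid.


Working backward. After the program, the postcondition pos - 9 ≠ 3*y - 4 must hold; in canonical form it is pos ≠ 3*y + 5.
Before the loop (bound <=2), unroll the exhaustion recursion (WP_0 = exit-now case; WP_j = one more guarded iteration, up to j = 2):
  WP_0: (¬(2*tot ≥ y + 4)) ∧ pos ≠ 3*y + 5
  WP_1: (2*tot ≥ y + 4 → ((¬(2*tot ≥ y + 4)) ∧ tot ≠ 3*y + 10)) ∧ ((¬(2*tot ≥ y + 4)) → pos ≠ 3*y + 5)
  WP_2: (2*tot ≥ y + 4 → ((2*tot ≥ y + 4 → ((¬(2*tot ≥ y + 4)) ∧ tot ≠ 3*y + 10)) ∧ ((¬(2*tot ≥ y + 4)) → tot ≠ 3*y + 10))) ∧ ((¬(2*tot ≥ y + 4)) → pos ≠ 3*y + 5)
So before the loop: (2*tot ≥ y + 4 → ((2*tot ≥ y + 4 → ((¬(2*tot ≥ y + 4)) ∧ tot ≠ 3*y + 10)) ∧ ((¬(2*tot ≥ y + 4)) → tot ≠ 3*y + 10))) ∧ ((¬(2*tot ≥ y + 4)) → pos ≠ 3*y + 5)
Before k := k + 3*pos - 2: (2*tot ≥ y + 4 → ((2*tot ≥ y + 4 → ((¬(2*tot ≥ y + 4)) ∧ tot ≠ 3*y + 10)) ∧ ((¬(2*tot ≥ y + 4)) → tot ≠ 3*y + 10))) ∧ ((¬(2*tot ≥ y + 4)) → pos ≠ 3*y + 5)
Before skip: (2*tot ≥ y + 4 → ((2*tot ≥ y + 4 → ((¬(2*tot ≥ y + 4)) ∧ tot ≠ 3*y + 10)) ∧ ((¬(2*tot ≥ y + 4)) → tot ≠ 3*y + 10))) ∧ ((¬(2*tot ≥ y + 4)) → pos ≠ 3*y + 5)
The weakest precondition is (2*tot ≥ y + 4 → ((2*tot ≥ y + 4 → ((¬(2*tot ≥ y + 4)) ∧ tot ≠ 3*y + 10)) ∧ ((¬(2*tot ≥ y + 4)) → tot ≠ 3*y + 10))) ∧ ((¬(2*tot ≥ y + 4)) → pos ≠ 3*y + 5).
Check whether (2*tot ≥ 0 → ((2*tot ≥ 0 → ((¬(2*tot ≥ 0)) ∧ tot ≠ -2)) ∧ ((¬(2*tot ≥ 0)) → tot ≠ -2))) ∧ ((¬(2*tot ≥ 0)) → pos ≠ -7) ∧ y = -4 implies it.
Every state satisfying the precondition satisfies the weakest precondition: the implication holds.
Answer: valid


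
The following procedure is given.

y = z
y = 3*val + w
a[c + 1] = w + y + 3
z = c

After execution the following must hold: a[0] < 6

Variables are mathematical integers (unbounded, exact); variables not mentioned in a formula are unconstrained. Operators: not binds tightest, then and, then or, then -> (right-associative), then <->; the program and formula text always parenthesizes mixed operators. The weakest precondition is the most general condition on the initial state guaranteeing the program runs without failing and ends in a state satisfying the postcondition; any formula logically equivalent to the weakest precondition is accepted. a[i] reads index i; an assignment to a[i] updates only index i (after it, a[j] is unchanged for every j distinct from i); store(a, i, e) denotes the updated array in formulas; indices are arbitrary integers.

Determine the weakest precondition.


Working backward. After the program, a[0] < 6 must hold.
Before z := c: a[0] < 6
Before a[c + 1] := w + y + 3: store(a, c + 1, w + y + 3)[0] < 6
Before y := 3*val + w: store(a, c + 1, 3*val + 2*w + 3)[0] < 6
Before y := z: store(a, c + 1, 3*val + 2*w + 3)[0] < 6
Answer: WP = store(a, c + 1, 3*val + 2*w + 3)[0] < 6


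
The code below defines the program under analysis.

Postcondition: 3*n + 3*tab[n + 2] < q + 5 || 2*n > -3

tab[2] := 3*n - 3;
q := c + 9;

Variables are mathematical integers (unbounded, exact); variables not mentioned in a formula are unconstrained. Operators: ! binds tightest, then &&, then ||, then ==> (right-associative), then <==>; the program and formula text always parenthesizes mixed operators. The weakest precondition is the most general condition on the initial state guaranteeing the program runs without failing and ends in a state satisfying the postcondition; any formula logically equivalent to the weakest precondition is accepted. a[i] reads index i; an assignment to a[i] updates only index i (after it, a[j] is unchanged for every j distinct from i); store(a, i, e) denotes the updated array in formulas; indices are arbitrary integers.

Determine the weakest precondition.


Working backward. After the program, the postcondition 3*n + 3*tab[n + 2] < q + 5 || 2*n > -3 must hold; in canonical form it is 3*tab[n + 2] + 3*n < q + 5 || 2*n > -3.
Before q := c + 9: 3*tab[n + 2] + 3*n < c + 14 || 2*n > -3
Before tab[2] := 3*n - 3: 3*store(tab, 2, 3*n - 3)[n + 2] + 3*n < c + 14 || 2*n > -3
Answer: WP = 3*store(tab, 2, 3*n - 3)[n + 2] + 3*n < c + 14 || 2*n > -3


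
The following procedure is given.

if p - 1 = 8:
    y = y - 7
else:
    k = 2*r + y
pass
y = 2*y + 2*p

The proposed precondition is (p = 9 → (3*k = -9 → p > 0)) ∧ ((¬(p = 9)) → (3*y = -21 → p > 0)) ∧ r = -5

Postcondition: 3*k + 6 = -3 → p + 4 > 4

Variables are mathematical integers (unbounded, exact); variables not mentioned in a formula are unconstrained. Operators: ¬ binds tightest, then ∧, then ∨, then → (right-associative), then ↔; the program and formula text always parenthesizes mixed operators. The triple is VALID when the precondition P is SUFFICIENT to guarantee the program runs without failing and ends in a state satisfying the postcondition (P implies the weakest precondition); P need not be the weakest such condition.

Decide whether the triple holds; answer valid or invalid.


Working backward. After the program, the postcondition 3*k + 6 = -3 → p + 4 > 4 must hold; in canonical form it is 3*k = -9 → p > 0.
Before y := 2*y + 2*p: 3*k = -9 → p > 0
Before skip: 3*k = -9 → p > 0
Then branch requires 3*k = -9 → p > 0; else branch requires 6*r + 3*y = -9 → p > 0.
Before the if: (p = 9 → (3*k = -9 → p > 0)) ∧ ((¬(p = 9)) → (6*r + 3*y = -9 → p > 0))
The weakest precondition is (p = 9 → (3*k = -9 → p > 0)) ∧ ((¬(p = 9)) → (6*r + 3*y = -9 → p > 0)).
Check whether (p = 9 → (3*k = -9 → p > 0)) ∧ ((¬(p = 9)) → (3*y = -21 → p > 0)) ∧ r = -5 implies it.
Countermodel: at the initial state k = 0, p = 0, r = -5, y = 7, the precondition holds but the weakest precondition fails.
Answer: invalid


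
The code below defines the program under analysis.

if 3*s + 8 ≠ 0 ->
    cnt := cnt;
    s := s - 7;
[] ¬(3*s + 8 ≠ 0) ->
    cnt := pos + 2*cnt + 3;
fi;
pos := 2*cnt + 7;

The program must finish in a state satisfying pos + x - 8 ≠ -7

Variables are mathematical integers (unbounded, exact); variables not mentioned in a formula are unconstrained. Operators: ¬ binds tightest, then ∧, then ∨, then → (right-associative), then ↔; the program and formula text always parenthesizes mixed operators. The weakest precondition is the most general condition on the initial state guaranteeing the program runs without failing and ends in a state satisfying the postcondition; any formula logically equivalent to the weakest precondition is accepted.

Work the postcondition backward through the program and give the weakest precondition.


Working backward. After the program, the postcondition pos + x - 8 ≠ -7 must hold; in canonical form it is pos + x ≠ 1.
Before pos := 2*cnt + 7: 2*cnt + x ≠ -6
Then branch requires 2*cnt + x ≠ -6; else branch requires 4*cnt + 2*pos + x ≠ -12.
Before the if: (3*s ≠ -8 → 2*cnt + x ≠ -6) ∧ ((¬(3*s ≠ -8)) → 4*cnt + 2*pos + x ≠ -12)
Answer: WP = (3*s ≠ -8 → 2*cnt + x ≠ -6) ∧ ((¬(3*s ≠ -8)) → 4*cnt + 2*pos + x ≠ -12)


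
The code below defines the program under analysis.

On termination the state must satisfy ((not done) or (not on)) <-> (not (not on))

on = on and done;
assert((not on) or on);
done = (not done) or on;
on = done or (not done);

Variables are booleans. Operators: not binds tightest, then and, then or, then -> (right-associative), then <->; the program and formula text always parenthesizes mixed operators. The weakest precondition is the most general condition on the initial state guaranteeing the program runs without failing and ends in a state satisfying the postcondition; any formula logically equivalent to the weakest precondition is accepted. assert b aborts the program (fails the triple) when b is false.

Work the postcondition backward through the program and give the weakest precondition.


Working backward. After the program, the postcondition ((not done) or (not on)) <-> (not (not on)) must hold; in canonical form it is ((not done) or (not on)) <-> on.
Before on := done or (not done): not done
Before done := (not done) or on: not ((not done) or on)
Before assert (not on) or on: not ((not done) or on)
Before on := on and done: not ((not done) or (on and done))
Answer: WP = not ((not done) or (on and done))


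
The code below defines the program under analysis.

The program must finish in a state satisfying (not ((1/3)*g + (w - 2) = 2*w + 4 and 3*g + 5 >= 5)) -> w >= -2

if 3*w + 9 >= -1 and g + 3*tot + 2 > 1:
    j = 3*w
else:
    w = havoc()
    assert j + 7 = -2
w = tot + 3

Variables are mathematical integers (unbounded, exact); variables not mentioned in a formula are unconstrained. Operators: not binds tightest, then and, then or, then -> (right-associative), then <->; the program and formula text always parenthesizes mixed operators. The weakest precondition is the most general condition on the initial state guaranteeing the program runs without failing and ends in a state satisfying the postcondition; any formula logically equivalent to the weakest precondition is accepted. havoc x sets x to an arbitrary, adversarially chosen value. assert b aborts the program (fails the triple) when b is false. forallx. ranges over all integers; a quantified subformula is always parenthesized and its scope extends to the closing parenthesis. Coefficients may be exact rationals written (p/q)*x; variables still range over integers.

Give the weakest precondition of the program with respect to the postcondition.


Working backward. After the program, the postcondition (not ((1/3)*g + (w - 2) = 2*w + 4 and 3*g + 5 >= 5)) -> w >= -2 must hold; in canonical form it is (not ((1/3)*g = w + 6 and 3*g >= 0)) -> w >= -2.
Before w := tot + 3: (not ((1/3)*g = tot + 9 and 3*g >= 0)) -> tot >= -5
Then branch requires (not ((1/3)*g = tot + 9 and 3*g >= 0)) -> tot >= -5; else branch requires j = -9 and ((not ((1/3)*g = tot + 9 and 3*g >= 0)) -> tot >= -5).
Before the if: ((3*w >= -10 and g + 3*tot > -1) -> ((not ((1/3)*g = tot + 9 and 3*g >= 0)) -> tot >= -5)) and ((not (3*w >= -10 and g + 3*tot > -1)) -> (j = -9 and ((not ((1/3)*g = tot + 9 and 3*g >= 0)) -> tot >= -5)))
Answer: WP = ((3*w >= -10 and g + 3*tot > -1) -> ((not ((1/3)*g = tot + 9 and 3*g >= 0)) -> tot >= -5)) and ((not (3*w >= -10 and g + 3*tot > -1)) -> (j = -9 and ((not ((1/3)*g = tot + 9 and 3*g >= 0)) -> tot >= -5)))


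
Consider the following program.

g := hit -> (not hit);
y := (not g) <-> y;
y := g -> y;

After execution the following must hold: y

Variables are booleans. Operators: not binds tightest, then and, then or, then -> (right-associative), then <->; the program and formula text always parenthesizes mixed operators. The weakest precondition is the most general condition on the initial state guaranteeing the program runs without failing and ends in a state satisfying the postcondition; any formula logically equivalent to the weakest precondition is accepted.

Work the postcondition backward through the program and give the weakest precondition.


Working backward. After the program, y must hold.
Before y := g -> y: g -> y
Before y := (not g) <-> y: g -> ((not g) <-> y)
Before g := hit -> (not hit): (hit -> (not hit)) -> ((not (hit -> (not hit))) <-> y)
Answer: WP = (hit -> (not hit)) -> ((not (hit -> (not hit))) <-> y)


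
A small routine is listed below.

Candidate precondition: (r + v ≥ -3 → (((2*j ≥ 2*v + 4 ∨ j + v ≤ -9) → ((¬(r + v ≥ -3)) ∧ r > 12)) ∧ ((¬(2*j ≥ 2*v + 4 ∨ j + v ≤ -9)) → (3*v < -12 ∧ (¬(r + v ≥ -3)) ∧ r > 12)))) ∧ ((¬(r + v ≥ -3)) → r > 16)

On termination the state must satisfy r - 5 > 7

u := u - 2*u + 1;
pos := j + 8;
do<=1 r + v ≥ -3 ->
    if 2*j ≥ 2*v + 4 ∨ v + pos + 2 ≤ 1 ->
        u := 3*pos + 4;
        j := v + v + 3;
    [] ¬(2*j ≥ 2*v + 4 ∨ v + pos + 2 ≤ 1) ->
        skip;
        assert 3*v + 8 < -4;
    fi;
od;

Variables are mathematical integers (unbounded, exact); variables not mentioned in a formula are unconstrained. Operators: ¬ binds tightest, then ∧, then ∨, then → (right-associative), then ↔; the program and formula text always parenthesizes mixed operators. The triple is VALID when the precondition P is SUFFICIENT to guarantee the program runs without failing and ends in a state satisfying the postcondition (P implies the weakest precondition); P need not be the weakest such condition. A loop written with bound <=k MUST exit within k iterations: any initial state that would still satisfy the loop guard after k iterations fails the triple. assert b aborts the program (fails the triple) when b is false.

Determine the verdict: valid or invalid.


Working backward. After the program, the postcondition r - 5 > 7 must hold; in canonical form it is r > 12.
Before the loop (bound <=1), unroll the exhaustion recursion (WP_0 = exit-now case; WP_j = one more guarded iteration, up to j = 1):
  WP_0: (¬(r + v ≥ -3)) ∧ r > 12
  WP_1: (r + v ≥ -3 → (((2*j ≥ 2*v + 4 ∨ pos + v ≤ -1) → ((¬(r + v ≥ -3)) ∧ r > 12)) ∧ ((¬(2*j ≥ 2*v + 4 ∨ pos + v ≤ -1)) → (3*v < -12 ∧ (¬(r + v ≥ -3)) ∧ r > 12)))) ∧ ((¬(r + v ≥ -3)) → r > 12)
So before the loop: (r + v ≥ -3 → (((2*j ≥ 2*v + 4 ∨ pos + v ≤ -1) → ((¬(r + v ≥ -3)) ∧ r > 12)) ∧ ((¬(2*j ≥ 2*v + 4 ∨ pos + v ≤ -1)) → (3*v < -12 ∧ (¬(r + v ≥ -3)) ∧ r > 12)))) ∧ ((¬(r + v ≥ -3)) → r > 12)
Before pos := j + 8: (r + v ≥ -3 → (((2*j ≥ 2*v + 4 ∨ j + v ≤ -9) → ((¬(r + v ≥ -3)) ∧ r > 12)) ∧ ((¬(2*j ≥ 2*v + 4 ∨ j + v ≤ -9)) → (3*v < -12 ∧ (¬(r + v ≥ -3)) ∧ r > 12)))) ∧ ((¬(r + v ≥ -3)) → r > 12)
Before u := u - 2*u + 1: (r + v ≥ -3 → (((2*j ≥ 2*v + 4 ∨ j + v ≤ -9) → ((¬(r + v ≥ -3)) ∧ r > 12)) ∧ ((¬(2*j ≥ 2*v + 4 ∨ j + v ≤ -9)) → (3*v < -12 ∧ (¬(r + v ≥ -3)) ∧ r > 12)))) ∧ ((¬(r + v ≥ -3)) → r > 12)
The weakest precondition is (r + v ≥ -3 → (((2*j ≥ 2*v + 4 ∨ j + v ≤ -9) → ((¬(r + v ≥ -3)) ∧ r > 12)) ∧ ((¬(2*j ≥ 2*v + 4 ∨ j + v ≤ -9)) → (3*v < -12 ∧ (¬(r + v ≥ -3)) ∧ r > 12)))) ∧ ((¬(r + v ≥ -3)) → r > 12).
Check whether (r + v ≥ -3 → (((2*j ≥ 2*v + 4 ∨ j + v ≤ -9) → ((¬(r + v ≥ -3)) ∧ r > 12)) ∧ ((¬(2*j ≥ 2*v + 4 ∨ j + v ≤ -9)) → (3*v < -12 ∧ (¬(r + v ≥ -3)) ∧ r > 12)))) ∧ ((¬(r + v ≥ -3)) → r > 16) implies it.
Every state satisfying the precondition satisfies the weakest precondition: the implication holds.
Answer: valid


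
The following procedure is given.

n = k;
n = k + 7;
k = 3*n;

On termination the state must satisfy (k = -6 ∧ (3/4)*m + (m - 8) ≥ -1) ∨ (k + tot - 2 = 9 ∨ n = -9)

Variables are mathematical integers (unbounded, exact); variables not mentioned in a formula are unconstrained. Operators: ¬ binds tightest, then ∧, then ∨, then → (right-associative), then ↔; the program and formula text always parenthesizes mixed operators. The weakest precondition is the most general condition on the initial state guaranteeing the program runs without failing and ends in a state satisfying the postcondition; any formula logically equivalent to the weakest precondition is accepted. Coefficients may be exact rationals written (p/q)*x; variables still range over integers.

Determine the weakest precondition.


Working backward. After the program, the postcondition (k = -6 ∧ (3/4)*m + (m - 8) ≥ -1) ∨ (k + tot - 2 = 9 ∨ n = -9) must hold; in canonical form it is (k = -6 ∧ (7/4)*m ≥ 7) ∨ k + tot = 11 ∨ n = -9.
Before k := 3*n: (3*n = -6 ∧ (7/4)*m ≥ 7) ∨ 3*n + tot = 11 ∨ n = -9
Before n := k + 7: (3*k = -27 ∧ (7/4)*m ≥ 7) ∨ 3*k + tot = -10 ∨ k = -16
Before n := k: (3*k = -27 ∧ (7/4)*m ≥ 7) ∨ 3*k + tot = -10 ∨ k = -16
Answer: WP = (3*k = -27 ∧ (7/4)*m ≥ 7) ∨ 3*k + tot = -10 ∨ k = -16


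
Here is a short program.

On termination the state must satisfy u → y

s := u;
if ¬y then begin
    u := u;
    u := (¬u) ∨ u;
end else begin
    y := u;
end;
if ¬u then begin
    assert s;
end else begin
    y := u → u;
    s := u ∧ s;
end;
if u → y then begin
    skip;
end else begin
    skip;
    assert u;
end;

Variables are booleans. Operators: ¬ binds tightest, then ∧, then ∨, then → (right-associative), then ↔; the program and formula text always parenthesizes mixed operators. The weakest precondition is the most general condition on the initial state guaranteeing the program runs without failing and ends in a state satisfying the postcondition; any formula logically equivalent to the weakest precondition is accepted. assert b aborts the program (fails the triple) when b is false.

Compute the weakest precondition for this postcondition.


Working backward. After the program, u → y must hold.
Then branch requires u → y; else branch requires u ∧ (u → y).
Before the if: (¬(u → y)) → (u ∧ (u → y))
Then branch requires s ∧ ((¬(u → y)) → (u ∧ (u → y))); else branch requires true.
Before the if: (¬u) → (s ∧ ((¬(u → y)) → (u ∧ (u → y))))
Then branch requires true; else branch requires (¬u) → s.
Before the if: y → ((¬u) → s)
Before s := u: y → ((¬u) → u)
Answer: WP = y → ((¬u) → u)


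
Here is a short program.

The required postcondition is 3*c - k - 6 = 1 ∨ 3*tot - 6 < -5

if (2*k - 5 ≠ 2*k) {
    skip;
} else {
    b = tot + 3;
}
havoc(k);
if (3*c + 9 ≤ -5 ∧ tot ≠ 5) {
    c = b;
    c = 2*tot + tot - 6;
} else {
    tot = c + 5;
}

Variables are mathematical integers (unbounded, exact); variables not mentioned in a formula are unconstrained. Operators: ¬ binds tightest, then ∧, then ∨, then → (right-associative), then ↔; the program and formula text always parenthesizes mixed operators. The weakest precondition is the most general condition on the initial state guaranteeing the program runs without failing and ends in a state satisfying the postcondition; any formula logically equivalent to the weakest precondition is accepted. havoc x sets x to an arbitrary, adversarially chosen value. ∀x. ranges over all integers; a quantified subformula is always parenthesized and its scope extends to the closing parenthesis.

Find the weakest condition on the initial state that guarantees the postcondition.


Working backward. After the program, the postcondition 3*c - k - 6 = 1 ∨ 3*tot - 6 < -5 must hold; in canonical form it is 3*c = k + 7 ∨ 3*tot < 1.
Then branch requires 9*tot = k + 25 ∨ 3*tot < 1; else branch requires 3*c = k + 7 ∨ 3*c < -14.
Before the if: ((3*c ≤ -14 ∧ tot ≠ 5) → (9*tot = k + 25 ∨ 3*tot < 1)) ∧ ((¬(3*c ≤ -14 ∧ tot ≠ 5)) → (3*c = k + 7 ∨ 3*c < -14))
Before havoc k: ∀k_1. (((3*c ≤ -14 ∧ tot ≠ 5) → (9*tot = k_1 + 25 ∨ 3*tot < 1)) ∧ ((¬(3*c ≤ -14 ∧ tot ≠ 5)) → (3*c = k_1 + 7 ∨ 3*c < -14)))
Then branch requires ∀k_1. (((3*c ≤ -14 ∧ tot ≠ 5) → (9*tot = k_1 + 25 ∨ 3*tot < 1)) ∧ ((¬(3*c ≤ -14 ∧ tot ≠ 5)) → (3*c = k_1 + 7 ∨ 3*c < -14))); else branch requires ∀k_1. (((3*c ≤ -14 ∧ tot ≠ 5) → (9*tot = k_1 + 25 ∨ 3*tot < 1)) ∧ ((¬(3*c ≤ -14 ∧ tot ≠ 5)) → (3*c = k_1 + 7 ∨ 3*c < -14))).
Before the if: ∀k_1. (((3*c ≤ -14 ∧ tot ≠ 5) → (9*tot = k_1 + 25 ∨ 3*tot < 1)) ∧ ((¬(3*c ≤ -14 ∧ tot ≠ 5)) → (3*c = k_1 + 7 ∨ 3*c < -14)))
Answer: WP = ∀k_1. (((3*c ≤ -14 ∧ tot ≠ 5) → (9*tot = k_1 + 25 ∨ 3*tot < 1)) ∧ ((¬(3*c ≤ -14 ∧ tot ≠ 5)) → (3*c = k_1 + 7 ∨ 3*c < -14)))


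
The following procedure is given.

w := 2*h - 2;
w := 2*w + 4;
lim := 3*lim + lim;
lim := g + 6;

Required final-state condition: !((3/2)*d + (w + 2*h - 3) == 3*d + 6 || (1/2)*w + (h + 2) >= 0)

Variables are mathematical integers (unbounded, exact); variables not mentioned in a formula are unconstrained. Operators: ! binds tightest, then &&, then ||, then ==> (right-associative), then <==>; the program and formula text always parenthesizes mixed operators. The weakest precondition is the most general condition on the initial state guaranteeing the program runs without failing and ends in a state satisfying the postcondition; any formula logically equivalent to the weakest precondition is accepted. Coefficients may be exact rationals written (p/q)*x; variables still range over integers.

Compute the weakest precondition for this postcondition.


Working backward. After the program, the postcondition !((3/2)*d + (w + 2*h - 3) == 3*d + 6 || (1/2)*w + (h + 2) >= 0) must hold; in canonical form it is !(2*h + w == (3/2)*d + 9 || h + (1/2)*w >= -2).
Before lim := g + 6: !(2*h + w == (3/2)*d + 9 || h + (1/2)*w >= -2)
Before lim := 3*lim + lim: !(2*h + w == (3/2)*d + 9 || h + (1/2)*w >= -2)
Before w := 2*w + 4: !(2*h + 2*w == (3/2)*d + 5 || h + w >= -4)
Before w := 2*h - 2: !(6*h == (3/2)*d + 9 || 3*h >= -2)
Answer: WP = !(6*h == (3/2)*d + 9 || 3*h >= -2)


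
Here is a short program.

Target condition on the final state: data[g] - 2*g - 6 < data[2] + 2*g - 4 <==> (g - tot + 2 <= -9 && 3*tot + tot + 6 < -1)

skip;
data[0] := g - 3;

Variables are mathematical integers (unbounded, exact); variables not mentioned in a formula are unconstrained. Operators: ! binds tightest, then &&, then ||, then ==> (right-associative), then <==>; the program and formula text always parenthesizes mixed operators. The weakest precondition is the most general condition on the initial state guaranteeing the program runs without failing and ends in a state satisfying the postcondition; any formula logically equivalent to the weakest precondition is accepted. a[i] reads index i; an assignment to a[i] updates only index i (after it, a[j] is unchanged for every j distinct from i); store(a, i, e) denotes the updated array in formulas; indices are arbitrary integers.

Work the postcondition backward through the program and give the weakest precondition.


Working backward. After the program, the postcondition data[g] - 2*g - 6 < data[2] + 2*g - 4 <==> (g - tot + 2 <= -9 && 3*tot + tot + 6 < -1) must hold; in canonical form it is data[g] < data[2] + 4*g + 2 <==> (g <= tot - 11 && 4*tot < -7).
Before data[0] := g - 3: store(data, 0, g - 3)[g] < data[2] + 4*g + 2 <==> (g <= tot - 11 && 4*tot < -7)
Before skip: store(data, 0, g - 3)[g] < data[2] + 4*g + 2 <==> (g <= tot - 11 && 4*tot < -7)
Answer: WP = store(data, 0, g - 3)[g] < data[2] + 4*g + 2 <==> (g <= tot - 11 && 4*tot < -7)


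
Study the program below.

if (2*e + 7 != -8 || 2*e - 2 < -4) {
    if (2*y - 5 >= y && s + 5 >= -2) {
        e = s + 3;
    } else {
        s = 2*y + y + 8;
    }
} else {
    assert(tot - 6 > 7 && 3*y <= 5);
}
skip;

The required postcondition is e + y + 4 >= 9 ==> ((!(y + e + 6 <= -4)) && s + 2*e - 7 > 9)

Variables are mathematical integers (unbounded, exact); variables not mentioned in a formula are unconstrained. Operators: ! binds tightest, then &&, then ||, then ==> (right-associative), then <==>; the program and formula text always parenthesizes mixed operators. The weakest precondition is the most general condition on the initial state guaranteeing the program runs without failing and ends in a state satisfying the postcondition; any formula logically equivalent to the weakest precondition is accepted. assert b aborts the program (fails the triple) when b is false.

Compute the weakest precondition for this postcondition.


Working backward. After the program, the postcondition e + y + 4 >= 9 ==> ((!(y + e + 6 <= -4)) && s + 2*e - 7 > 9) must hold; in canonical form it is e + y >= 5 ==> ((!(e + y <= -10)) && 2*e + s > 16).
Before skip: e + y >= 5 ==> ((!(e + y <= -10)) && 2*e + s > 16)
Then branch requires ((y >= 5 && s >= -7) ==> (s + y >= 2 ==> ((!(s + y <= -13)) && 3*s > 10))) && ((!(y >= 5 && s >= -7)) ==> (e + y >= 5 ==> ((!(e + y <= -10)) && 2*e + 3*y > 8))); else branch requires tot > 13 && 3*y <= 5 && (e + y >= 5 ==> ((!(e + y <= -10)) && 2*e + s > 16)).
Before the if: ((2*e != -15 || 2*e < -2) ==> (((y >= 5 && s >= -7) ==> (s + y >= 2 ==> ((!(s + y <= -13)) && 3*s > 10))) && ((!(y >= 5 && s >= -7)) ==> (e + y >= 5 ==> ((!(e + y <= -10)) && 2*e + 3*y > 8))))) && ((!(2*e != -15 || 2*e < -2)) ==> (tot > 13 && 3*y <= 5 && (e + y >= 5 ==> ((!(e + y <= -10)) && 2*e + s > 16))))
Answer: WP = ((2*e != -15 || 2*e < -2) ==> (((y >= 5 && s >= -7) ==> (s + y >= 2 ==> ((!(s + y <= -13)) && 3*s > 10))) && ((!(y >= 5 && s >= -7)) ==> (e + y >= 5 ==> ((!(e + y <= -10)) && 2*e + 3*y > 8))))) && ((!(2*e != -15 || 2*e < -2)) ==> (tot > 13 && 3*y <= 5 && (e + y >= 5 ==> ((!(e + y <= -10)) && 2*e + s > 16))))


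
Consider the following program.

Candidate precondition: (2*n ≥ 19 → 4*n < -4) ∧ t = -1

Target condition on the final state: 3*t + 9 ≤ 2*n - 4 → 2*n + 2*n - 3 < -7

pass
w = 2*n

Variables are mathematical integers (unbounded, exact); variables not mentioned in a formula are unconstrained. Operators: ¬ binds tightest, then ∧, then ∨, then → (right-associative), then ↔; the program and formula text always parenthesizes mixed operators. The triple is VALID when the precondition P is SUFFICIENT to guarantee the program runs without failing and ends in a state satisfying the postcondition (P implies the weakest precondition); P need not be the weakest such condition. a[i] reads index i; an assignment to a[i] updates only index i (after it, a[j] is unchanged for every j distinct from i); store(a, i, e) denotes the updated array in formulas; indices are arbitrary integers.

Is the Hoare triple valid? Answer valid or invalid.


Working backward. After the program, the postcondition 3*t + 9 ≤ 2*n - 4 → 2*n + 2*n - 3 < -7 must hold; in canonical form it is 3*t ≤ 2*n - 13 → 4*n < -4.
Before w := 2*n: 3*t ≤ 2*n - 13 → 4*n < -4
Before skip: 3*t ≤ 2*n - 13 → 4*n < -4
The weakest precondition is 3*t ≤ 2*n - 13 → 4*n < -4.
Check whether (2*n ≥ 19 → 4*n < -4) ∧ t = -1 implies it.
Countermodel: at the initial state n = 5, t = -1, the precondition holds but the weakest precondition fails.
Answer: invalid


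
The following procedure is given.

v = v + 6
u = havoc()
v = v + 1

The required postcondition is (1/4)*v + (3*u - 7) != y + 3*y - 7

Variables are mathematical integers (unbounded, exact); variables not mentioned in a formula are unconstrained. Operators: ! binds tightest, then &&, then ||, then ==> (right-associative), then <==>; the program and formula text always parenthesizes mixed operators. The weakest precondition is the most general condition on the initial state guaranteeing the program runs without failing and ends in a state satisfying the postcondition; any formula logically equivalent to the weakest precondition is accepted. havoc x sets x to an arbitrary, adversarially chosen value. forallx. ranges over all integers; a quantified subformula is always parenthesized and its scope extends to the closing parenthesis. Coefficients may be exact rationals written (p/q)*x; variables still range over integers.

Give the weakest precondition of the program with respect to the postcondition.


Working backward. After the program, the postcondition (1/4)*v + (3*u - 7) != y + 3*y - 7 must hold; in canonical form it is 3*u + (1/4)*v != 4*y.
Before v := v + 1: 3*u + (1/4)*v != 4*y - 1/4
Before havoc u: forall u_1. 3*u_1 + (1/4)*v != 4*y - 1/4
Before v := v + 6: forall u_1. 3*u_1 + (1/4)*v != 4*y - 7/4
Answer: WP = forall u_1. 3*u_1 + (1/4)*v != 4*y - 7/4


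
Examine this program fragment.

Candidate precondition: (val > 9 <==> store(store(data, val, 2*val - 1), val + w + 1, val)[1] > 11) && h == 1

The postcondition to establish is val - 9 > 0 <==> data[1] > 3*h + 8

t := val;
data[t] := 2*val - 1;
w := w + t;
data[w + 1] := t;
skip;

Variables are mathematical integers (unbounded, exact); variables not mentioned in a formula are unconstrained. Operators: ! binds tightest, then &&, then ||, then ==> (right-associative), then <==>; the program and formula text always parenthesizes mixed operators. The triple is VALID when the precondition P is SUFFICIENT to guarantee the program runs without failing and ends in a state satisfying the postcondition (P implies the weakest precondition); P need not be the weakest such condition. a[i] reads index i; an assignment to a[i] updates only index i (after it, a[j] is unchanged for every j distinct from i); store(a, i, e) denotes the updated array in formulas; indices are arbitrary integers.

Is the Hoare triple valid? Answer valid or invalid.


Working backward. After the program, the postcondition val - 9 > 0 <==> data[1] > 3*h + 8 must hold; in canonical form it is val > 9 <==> data[1] > 3*h + 8.
Before skip: val > 9 <==> data[1] > 3*h + 8
Before data[w + 1] := t: val > 9 <==> store(data, w + 1, t)[1] > 3*h + 8
Before w := w + t: val > 9 <==> store(data, t + w + 1, t)[1] > 3*h + 8
Before data[t] := 2*val - 1: val > 9 <==> store(store(data, t, 2*val - 1), t + w + 1, t)[1] > 3*h + 8
Before t := val: val > 9 <==> store(store(data, val, 2*val - 1), val + w + 1, val)[1] > 3*h + 8
The weakest precondition is val > 9 <==> store(store(data, val, 2*val - 1), val + w + 1, val)[1] > 3*h + 8.
Check whether (val > 9 <==> store(store(data, val, 2*val - 1), val + w + 1, val)[1] > 11) && h == 1 implies it.
Every state satisfying the precondition satisfies the weakest precondition: the implication holds.
Answer: valid


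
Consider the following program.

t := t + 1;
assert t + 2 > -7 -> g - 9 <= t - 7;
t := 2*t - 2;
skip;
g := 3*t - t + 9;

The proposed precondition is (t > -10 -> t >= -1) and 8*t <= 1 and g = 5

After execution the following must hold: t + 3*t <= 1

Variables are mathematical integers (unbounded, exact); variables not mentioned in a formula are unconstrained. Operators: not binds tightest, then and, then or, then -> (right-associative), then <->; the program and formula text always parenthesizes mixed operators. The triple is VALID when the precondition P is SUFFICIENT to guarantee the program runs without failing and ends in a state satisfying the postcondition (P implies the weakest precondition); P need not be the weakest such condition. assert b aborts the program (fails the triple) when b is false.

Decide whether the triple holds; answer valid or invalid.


Working backward. After the program, the postcondition t + 3*t <= 1 must hold; in canonical form it is 4*t <= 1.
Before g := 3*t - t + 9: 4*t <= 1
Before skip: 4*t <= 1
Before t := 2*t - 2: 8*t <= 9
Before assert t + 2 > -7 -> g - 9 <= t - 7: (t > -9 -> g <= t + 2) and 8*t <= 9
Before t := t + 1: (t > -10 -> g <= t + 3) and 8*t <= 1
The weakest precondition is (t > -10 -> g <= t + 3) and 8*t <= 1.
Check whether (t > -10 -> t >= -1) and 8*t <= 1 and g = 5 implies it.
Countermodel: at the initial state g = 5, t = -1, the precondition holds but the weakest precondition fails.
Answer: invalid


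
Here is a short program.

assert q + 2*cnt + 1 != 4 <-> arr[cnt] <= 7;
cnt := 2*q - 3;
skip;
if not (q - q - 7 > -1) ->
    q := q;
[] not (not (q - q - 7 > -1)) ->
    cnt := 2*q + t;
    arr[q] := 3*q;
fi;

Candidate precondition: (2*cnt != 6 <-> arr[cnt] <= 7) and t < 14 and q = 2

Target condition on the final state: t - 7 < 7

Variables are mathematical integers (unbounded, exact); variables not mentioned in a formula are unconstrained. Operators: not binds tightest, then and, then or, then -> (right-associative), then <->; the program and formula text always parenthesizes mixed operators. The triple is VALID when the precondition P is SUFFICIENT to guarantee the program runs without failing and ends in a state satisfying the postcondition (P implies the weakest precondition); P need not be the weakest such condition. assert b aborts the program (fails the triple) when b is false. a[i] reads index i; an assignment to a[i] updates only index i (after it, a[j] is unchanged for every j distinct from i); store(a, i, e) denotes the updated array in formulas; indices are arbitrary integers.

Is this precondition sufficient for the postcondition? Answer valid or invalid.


Working backward. After the program, the postcondition t - 7 < 7 must hold; in canonical form it is t < 14.
Then branch requires t < 14; else branch requires t < 14.
Before the if: t < 14
Before skip: t < 14
Before cnt := 2*q - 3: t < 14
Before assert q + 2*cnt + 1 != 4 <-> arr[cnt] <= 7: (2*cnt + q != 3 <-> arr[cnt] <= 7) and t < 14
The weakest precondition is (2*cnt + q != 3 <-> arr[cnt] <= 7) and t < 14.
Check whether (2*cnt != 6 <-> arr[cnt] <= 7) and t < 14 and q = 2 implies it.
Countermodel: at the initial state arr = {[3] = 8, elsewhere 8}, cnt = 3, q = 2, t = 13, the precondition holds but the weakest precondition fails.
Answer: invalid


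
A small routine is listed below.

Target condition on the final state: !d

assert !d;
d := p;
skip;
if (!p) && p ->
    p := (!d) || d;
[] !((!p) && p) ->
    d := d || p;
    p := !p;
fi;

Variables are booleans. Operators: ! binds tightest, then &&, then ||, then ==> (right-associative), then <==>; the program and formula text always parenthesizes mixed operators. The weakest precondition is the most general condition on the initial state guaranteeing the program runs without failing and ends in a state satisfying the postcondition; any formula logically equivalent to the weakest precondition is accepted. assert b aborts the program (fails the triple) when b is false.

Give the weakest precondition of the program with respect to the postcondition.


Working backward. After the program, !d must hold.
Then branch requires !d; else branch requires !(d || p).
Before the if: !(d || p)
Before skip: !(d || p)
Before d := p: !p
Before assert !d: (!d) && (!p)
Answer: WP = (!d) && (!p)


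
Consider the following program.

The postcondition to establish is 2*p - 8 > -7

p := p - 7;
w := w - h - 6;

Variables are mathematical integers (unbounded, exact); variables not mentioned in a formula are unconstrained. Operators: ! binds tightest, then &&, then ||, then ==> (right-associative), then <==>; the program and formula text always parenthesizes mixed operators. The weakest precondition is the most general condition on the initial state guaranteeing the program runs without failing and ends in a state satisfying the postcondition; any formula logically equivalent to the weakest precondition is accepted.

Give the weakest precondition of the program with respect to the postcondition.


Working backward. After the program, the postcondition 2*p - 8 > -7 must hold; in canonical form it is 2*p > 1.
Before w := w - h - 6: 2*p > 1
Before p := p - 7: 2*p > 15
Answer: WP = 2*p > 15


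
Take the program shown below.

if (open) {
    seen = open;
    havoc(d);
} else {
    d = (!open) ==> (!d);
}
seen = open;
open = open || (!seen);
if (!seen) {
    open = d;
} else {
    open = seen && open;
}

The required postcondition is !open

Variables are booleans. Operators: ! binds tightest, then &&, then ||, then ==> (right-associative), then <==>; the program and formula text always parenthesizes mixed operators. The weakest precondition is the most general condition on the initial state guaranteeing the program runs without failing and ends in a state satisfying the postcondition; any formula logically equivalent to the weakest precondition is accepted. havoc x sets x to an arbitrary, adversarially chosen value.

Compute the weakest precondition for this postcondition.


Working backward. After the program, !open must hold.
Then branch requires !d; else branch requires !(seen && open).
Before the if: ((!seen) ==> (!d)) && (seen ==> (!(seen && open)))
Before open := open || (!seen): ((!seen) ==> (!d)) && (seen ==> (!(seen && (open || (!seen)))))
Before seen := open: ((!open) ==> (!d)) && (open ==> (!open))
Then branch requires open && (open ==> (!open)); else branch requires ((!open) ==> (!((!open) ==> (!d)))) && (open ==> (!open)).
Before the if: (open ==> (open && (open ==> (!open)))) && ((!open) ==> (((!open) ==> (!((!open) ==> (!d)))) && (open ==> (!open))))
Answer: WP = (open ==> (open && (open ==> (!open)))) && ((!open) ==> (((!open) ==> (!((!open) ==> (!d)))) && (open ==> (!open))))


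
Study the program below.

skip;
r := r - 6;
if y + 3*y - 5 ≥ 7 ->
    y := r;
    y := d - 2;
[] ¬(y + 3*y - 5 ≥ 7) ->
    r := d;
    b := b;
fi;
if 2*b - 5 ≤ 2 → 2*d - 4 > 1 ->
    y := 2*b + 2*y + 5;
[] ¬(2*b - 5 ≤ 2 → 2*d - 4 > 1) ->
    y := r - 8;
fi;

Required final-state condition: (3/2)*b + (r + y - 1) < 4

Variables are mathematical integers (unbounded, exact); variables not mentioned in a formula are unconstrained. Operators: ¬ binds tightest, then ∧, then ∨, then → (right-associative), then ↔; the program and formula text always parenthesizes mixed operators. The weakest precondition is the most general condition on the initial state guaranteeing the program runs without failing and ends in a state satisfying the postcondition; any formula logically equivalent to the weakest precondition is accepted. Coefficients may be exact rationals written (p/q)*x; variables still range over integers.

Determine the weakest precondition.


Working backward. After the program, the postcondition (3/2)*b + (r + y - 1) < 4 must hold; in canonical form it is (3/2)*b + r + y < 5.
Then branch requires (7/2)*b + r + 2*y < 0; else branch requires (3/2)*b + 2*r < 13.
Before the if: ((2*b ≤ 7 → 2*d > 5) → (7/2)*b + r + 2*y < 0) ∧ ((¬(2*b ≤ 7 → 2*d > 5)) → (3/2)*b + 2*r < 13)
Then branch requires ((2*b ≤ 7 → 2*d > 5) → (7/2)*b + 2*d + r < 4) ∧ ((¬(2*b ≤ 7 → 2*d > 5)) → (3/2)*b + 2*r < 13); else branch requires ((2*b ≤ 7 → 2*d > 5) → (7/2)*b + d + 2*y < 0) ∧ ((¬(2*b ≤ 7 → 2*d > 5)) → (3/2)*b + 2*d < 13).
Before the if: (4*y ≥ 12 → (((2*b ≤ 7 → 2*d > 5) → (7/2)*b + 2*d + r < 4) ∧ ((¬(2*b ≤ 7 → 2*d > 5)) → (3/2)*b + 2*r < 13))) ∧ ((¬(4*y ≥ 12)) → (((2*b ≤ 7 → 2*d > 5) → (7/2)*b + d + 2*y < 0) ∧ ((¬(2*b ≤ 7 → 2*d > 5)) → (3/2)*b + 2*d < 13)))
Before r := r - 6: (4*y ≥ 12 → (((2*b ≤ 7 → 2*d > 5) → (7/2)*b + 2*d + r < 10) ∧ ((¬(2*b ≤ 7 → 2*d > 5)) → (3/2)*b + 2*r < 25))) ∧ ((¬(4*y ≥ 12)) → (((2*b ≤ 7 → 2*d > 5) → (7/2)*b + d + 2*y < 0) ∧ ((¬(2*b ≤ 7 → 2*d > 5)) → (3/2)*b + 2*d < 13)))
Before skip: (4*y ≥ 12 → (((2*b ≤ 7 → 2*d > 5) → (7/2)*b + 2*d + r < 10) ∧ ((¬(2*b ≤ 7 → 2*d > 5)) → (3/2)*b + 2*r < 25))) ∧ ((¬(4*y ≥ 12)) → (((2*b ≤ 7 → 2*d > 5) → (7/2)*b + d + 2*y < 0) ∧ ((¬(2*b ≤ 7 → 2*d > 5)) → (3/2)*b + 2*d < 13)))
Answer: WP = (4*y ≥ 12 → (((2*b ≤ 7 → 2*d > 5) → (7/2)*b + 2*d + r < 10) ∧ ((¬(2*b ≤ 7 → 2*d > 5)) → (3/2)*b + 2*r < 25))) ∧ ((¬(4*y ≥ 12)) → (((2*b ≤ 7 → 2*d > 5) → (7/2)*b + d + 2*y < 0) ∧ ((¬(2*b ≤ 7 → 2*d > 5)) → (3/2)*b + 2*d < 13)))
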